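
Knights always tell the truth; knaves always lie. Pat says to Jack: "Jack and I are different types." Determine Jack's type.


Pat says: "Jack and I are different types."
Case 1: Pat is a Knight (truth-teller)
  Statement is true → they ARE different → Jack is a Knave
Case 2: Pat is a Knave (liar)
  Statement is false → they are NOT different → Jack is a Knave
In both cases, Jack is a Knave.

Knave


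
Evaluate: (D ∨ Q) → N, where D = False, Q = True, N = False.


D = False, Q = True, N = False
Step 1: D ∨ Q = False OR True = True
Step 2: (True) → N: false only when antecedent=True and N=False.
Result: False

False


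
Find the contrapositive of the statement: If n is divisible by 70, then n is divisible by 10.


Original: If n is divisible by 70, then n is divisible by 10
Contrapositive: If ¬Q, then ¬P
Negate Q: not (n is divisible by 10)
Negate P: not (n is divisible by 70)

If not (n is divisible by 10), then not (n is divisible by 70).


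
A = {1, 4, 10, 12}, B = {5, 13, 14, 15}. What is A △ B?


A = {1, 4, 10, 12}
B = {5, 13, 14, 15}
Operation: symmetric difference
In A only: [1, 4, 10, 12], in B only: [5, 13, 14, 15]

{1, 4, 5, 10, 12, 13, 14, 15}


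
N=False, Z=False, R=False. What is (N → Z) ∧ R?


N = False, Z = False, R = False
Expression: (N → Z) ∧ R
Step 1: N → Z = False → False (false only if N=True, Z=False) = True
Step 2: (True) ∧ R = True AND False = False

False


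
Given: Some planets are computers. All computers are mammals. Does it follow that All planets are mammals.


Premise 1: Some planets are computers.
Premise 2: All computers are mammals.
Conclusion: All planets are mammals.
Fallacy: illicit minor. The minor term (planets) is distributed in the conclusion ('All planets ...') but undistributed in its premise ('Some planets are computers' doesn't cover all planets).
Only 'Some planets are mammals' follows, not 'All'.

Invalid


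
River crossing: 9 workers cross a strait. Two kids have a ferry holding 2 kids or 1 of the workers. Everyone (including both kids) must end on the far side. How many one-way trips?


Per crossing of one of the workers: kids→, one←, one of the workers→, one← = 4 trips
9 × 4 = 36, + 1 final kids→ = 37
Minimum trips = 37

37


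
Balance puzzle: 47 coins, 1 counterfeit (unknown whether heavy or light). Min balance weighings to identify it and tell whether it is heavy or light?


Let n = 47. 94 possibilities (n coins × lighter/heavier); each weighing has 3 outcomes.
Bound for k weighings: say the first weighing puts j coins on each pan. If it tips, the 2j weighed coins remain suspects (each with a known direction) and k-1 weighings give 3^(k-1) outcomes; 3^(k-1) is odd, so 2j ≤ 3^(k-1) - 1. If it balances, the n - 2j unweighed coins remain with direction unknown: 2(n - 2j) ≤ 3^(k-1) - 1 by the same parity argument. Adding, n ≤ (3^(k-1) - 1) + (3^(k-1) - 1)/2 = (3^k - 3)/2, and the classical three-group strategy achieves this (3 coins in 2 weighings, 12 in 3, 39 in 4, 120 in 5).
So we need the smallest k with (3^k - 3)/2 ≥ 47.
k = 4: (3^4 - 3)/2 = 39 < 47 ✗
k = 5: (3^5 - 3)/2 = 120 ≥ 47 ✓

5


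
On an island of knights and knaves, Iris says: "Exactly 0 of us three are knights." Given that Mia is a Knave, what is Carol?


Iris claims exactly 0 knights among Iris, Mia, Carol.
Given: Mia is a Knave.

Case 1: Iris is a Knight (tells truth)
  Then exactly 0 of the three are knights.
  Counting Iris, Mia: 1 knight(s) so far. Need -1 more → impossible.
Case 2: Iris is a Knave (lies)
  Then the count is NOT 0.
  If Carol = Knave, count = 0 = 0 → claim would be true, contradicts lie.
  If Carol = Knight, count = 1 ≠ 0 → lie confirmed ✓

Carol is a Knight.

Knight


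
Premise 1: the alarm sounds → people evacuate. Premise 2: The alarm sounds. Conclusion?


Modus ponens: P → Q, P ⊢ Q
P: the alarm sounds
Q: people evacuate
We have P → Q and P is true.
By modus ponens, Q must be true.

People evacuate


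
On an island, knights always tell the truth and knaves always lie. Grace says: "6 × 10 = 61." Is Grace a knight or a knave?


Statement: "6 × 10 = 61."
Actual: 6 × 10 = 60
Claimed: 61
Statement is FALSE → Grace lies → Knave

Knave


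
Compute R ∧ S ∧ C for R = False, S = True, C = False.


R = False, S = True, C = False
Step 1: R ∧ S = False AND True = False
Step 2: (False) ∧ C = (False) AND False = False
AND is true only when ALL operands are true.

False


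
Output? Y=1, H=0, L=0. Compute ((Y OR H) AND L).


Y OR H = 1|0 = 1
1 AND 0 = 0

0


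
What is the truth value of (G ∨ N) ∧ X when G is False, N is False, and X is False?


G = False, N = False, X = False
Step 1: G ∨ N = False OR False = False
Step 2: False ∧ X = False AND False = False
OR is true when at least one operand is true; AND requires both.

False


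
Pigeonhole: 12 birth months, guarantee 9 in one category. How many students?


Pigeonhole: to guarantee k in one of n categories, need (k-1)×n + 1.
k = 9, n = 12
Minimum = (9-1) × 12 + 1 = 8 × 12 + 1

97


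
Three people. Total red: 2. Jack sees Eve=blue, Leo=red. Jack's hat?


Total red = 2, seen red = 1
Own red = 2 - 1 = 1
Jack's hat is red.

red


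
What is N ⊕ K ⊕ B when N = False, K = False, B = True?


N = False, K = False, B = True
Step 1: N ⊕ K = False XOR False = False
Step 2: False ⊕ B = False XOR True = True
XOR is true when an odd number of operands are true.

True


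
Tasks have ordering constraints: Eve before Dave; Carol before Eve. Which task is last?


Constraints: Eve before Dave; Carol before Eve
The last task can have nothing scheduled after it, so it must never appear on the left of a 'before'.
Tasks appearing before some other task: Eve, Carol.
The only task not in that list is Dave → it is last.

Dave


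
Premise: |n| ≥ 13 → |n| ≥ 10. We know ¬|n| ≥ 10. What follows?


Modus tollens: P → Q, ¬Q ⊢ ¬P
P: |n| ≥ 13
Q: |n| ≥ 10
We have P → Q and Q is false.
By modus tollens, P must be false.

It is not the case that |n| ≥ 13


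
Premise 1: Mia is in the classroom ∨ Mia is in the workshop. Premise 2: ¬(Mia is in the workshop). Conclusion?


Disjunctive syllogism: P ∨ Q, ¬P ⊢ Q
Disjunction: Mia is in the classroom ∨ Mia is in the workshop
We know it is not the case that Mia is in the workshop.
By disjunctive syllogism, the other disjunct must be true.

Mia is in the classroom


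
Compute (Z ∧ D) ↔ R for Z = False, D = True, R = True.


Z = False, D = True, R = True
Step 1: Z ∧ D = False AND True = False
Step 2: (False) ↔ R: true when both sides have same truth value.
Result: False ↔ True = False

False


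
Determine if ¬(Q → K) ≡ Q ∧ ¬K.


Expression 1: ¬(Q → K)
Expression 2: Q ∧ ¬K
Truth table (Q K | Expr1 Expr2):
  T T |   F     F
  T F |   T     T
  F T |   F     F
  F F |   F     F
All 4 rows agree, so the expressions are logically equivalent.

Yes


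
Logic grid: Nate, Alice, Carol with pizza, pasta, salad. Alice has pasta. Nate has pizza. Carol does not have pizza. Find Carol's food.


From clues:
  Nate → pizza
  Alice → pasta
By elimination, Carol gets the remaining.

salad


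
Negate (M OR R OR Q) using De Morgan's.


De Morgan's law: ¬(P ∨ Q ∨ R) ≡ ¬P ∧ ¬Q ∧ ¬R
¬(M ∨ R ∨ Q) = ¬M ∧ ¬R ∧ ¬Q

¬M ∧ ¬R ∧ ¬Q


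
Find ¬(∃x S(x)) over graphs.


Original: ∃x S(x)
Rule: ¬∀→∃, ¬∃→∀, negate predicate.
Negation: ∀x ¬S(x)

∀x ¬S(x)


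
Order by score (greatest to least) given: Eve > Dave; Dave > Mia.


Constraints: Eve > Dave; Dave > Mia
Method: at each step, the next-highest is the one remaining person who never appears on the smaller side of a constraint between remaining people.
  Step 1: remaining {Eve, Mia, Dave}; on the smaller side: {Mia, Dave} → Eve is next (Eve > Dave).
  Step 2: remaining {Mia, Dave}; on the smaller side: {Mia} → Dave is next (Dave > Mia).
  Step 3: only Mia remains → lowest.
Final ranking (highest to lowest):

Eve > Dave > Mia


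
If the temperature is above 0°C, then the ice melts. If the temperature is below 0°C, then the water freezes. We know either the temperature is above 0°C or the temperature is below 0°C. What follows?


Constructive dilemma: (P → Q) ∧ (R → S), P ∨ R ⊢ Q ∨ S
Premise 1: the temperature is above 0°C → the ice melts
Premise 2: the temperature is below 0°C → the water freezes
Premise 3: the temperature is above 0°C ∨ the temperature is below 0°C
Case 1: Assuming the temperature is above 0°C, then by Premise 1, the ice melts.
Case 2: Assuming the temperature is below 0°C, then by Premise 2, the water freezes.
Since one of the temperature is above 0°C or the temperature is below 0°C must hold, we get the ice melts or the water freezes.

The ice melts or the water freezes.


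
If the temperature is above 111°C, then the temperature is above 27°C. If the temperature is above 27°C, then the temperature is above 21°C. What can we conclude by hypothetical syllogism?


Hypothetical syllogism: P → Q, Q → R ⊢ P → R
Premise 1: the temperature is above 111°C → the temperature is above 27°C
Premise 2: the temperature is above 27°C → the temperature is above 21°C
Chain the implications: the middle term (the temperature is above 27°C) links the two.
Conclusion: If the temperature is above 111°C, then the temperature is above 21°C.

If the temperature is above 111°C, then the temperature is above 21°C.


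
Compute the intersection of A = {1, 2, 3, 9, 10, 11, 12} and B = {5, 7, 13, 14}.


A = {1, 2, 3, 9, 10, 11, 12}
B = {5, 7, 13, 14}
Operation: intersection
Elements in both: none

∅


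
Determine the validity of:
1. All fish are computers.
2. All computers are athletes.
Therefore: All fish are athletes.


Premise 1: All fish are computers.
Premise 2: All computers are athletes.
Conclusion: All fish are athletes.
Barbara syllogism (AAA-1): All A are B, All B are C → All A are C.
Middle term (computers) distributed in premise 2.

Valid


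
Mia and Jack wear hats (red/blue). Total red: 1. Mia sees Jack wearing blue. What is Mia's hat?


Total red = 1, Jack = blue
Red accounted for: 0
Remaining for Mia: 1
Mia's hat is red.

red


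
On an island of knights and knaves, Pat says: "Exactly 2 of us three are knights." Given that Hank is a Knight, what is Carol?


Pat claims exactly 2 knights among Pat, Hank, Carol.
Given: Hank is a Knight.

Case 1: Pat is a Knight (tells truth)
  Then exactly 2 of the three are knights.
  Counting Pat, Hank: 2 knight(s) so far. Need 0 more → Carol = Knave.
Case 2: Pat is a Knave (lies)
  Then the count is NOT 2.
  If Carol = Knight, count = 2 = 2 → claim would be true, contradicts lie.
  If Carol = Knave, count = 1 ≠ 2 → lie confirmed ✓

Carol is a Knave.

Knave


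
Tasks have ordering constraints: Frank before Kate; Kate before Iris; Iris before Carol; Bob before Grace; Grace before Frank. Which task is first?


Constraints: Frank before Kate; Kate before Iris; Iris before Carol; Bob before Grace; Grace before Frank
The first task can have nothing scheduled before it, so it must never appear on the right of a 'before'.
Tasks appearing after some 'before': Kate, Iris, Carol, Grace, Frank.
The only task not in that list is Bob → it is first.

Bob


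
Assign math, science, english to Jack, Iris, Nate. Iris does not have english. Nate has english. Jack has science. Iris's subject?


From clues:
  Nate → english
  Jack → science
By elimination, Iris gets the remaining.

math


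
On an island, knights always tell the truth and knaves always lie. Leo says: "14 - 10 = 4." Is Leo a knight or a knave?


Statement: "14 - 10 = 4."
Actual: 14 - 10 = 4
Claimed: 4
Statement is TRUE → Leo tells the truth → Knight

Knight


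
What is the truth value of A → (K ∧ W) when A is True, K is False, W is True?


A = True, K = False, W = True
Step 1: K ∧ W = False AND True = False
Step 2: A → (False): false only when A=True and consequent=False.
Result: False

False


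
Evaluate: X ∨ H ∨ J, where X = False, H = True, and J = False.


X = False, H = True, J = False
Step 1: X ∨ H = False OR True = True
Step 2: True ∨ J = True OR False = True
OR is true when at least one operand is true.

True


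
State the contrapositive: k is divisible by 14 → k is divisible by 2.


Original: If k is divisible by 14, then k is divisible by 2
Contrapositive: If ¬Q, then ¬P
Negate Q: not (k is divisible by 2)
Negate P: not (k is divisible by 14)

If not (k is divisible by 2), then not (k is divisible by 14).


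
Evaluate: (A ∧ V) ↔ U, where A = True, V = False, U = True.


A = True, V = False, U = True
Step 1: A ∧ V = True AND False = False
Step 2: (False) ↔ U: true when both sides have same truth value.
Result: False ↔ True = False

False


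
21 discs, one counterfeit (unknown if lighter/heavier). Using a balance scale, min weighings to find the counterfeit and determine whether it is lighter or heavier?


Let n = 21. 42 possibilities (n discs × lighter/heavier); each weighing has 3 outcomes.
Bound for k weighings: say the first weighing puts j discs on each pan. If it tips, the 2j weighed discs remain suspects (each with a known direction) and k-1 weighings give 3^(k-1) outcomes; 3^(k-1) is odd, so 2j ≤ 3^(k-1) - 1. If it balances, the n - 2j unweighed discs remain with direction unknown: 2(n - 2j) ≤ 3^(k-1) - 1 by the same parity argument. Adding, n ≤ (3^(k-1) - 1) + (3^(k-1) - 1)/2 = (3^k - 3)/2, and the classical three-group strategy achieves this (3 discs in 2 weighings, 12 in 3, 39 in 4, 120 in 5).
So we need the smallest k with (3^k - 3)/2 ≥ 21.
k = 3: (3^3 - 3)/2 = 12 < 21 ✗
k = 4: (3^4 - 3)/2 = 39 ≥ 21 ✓

4


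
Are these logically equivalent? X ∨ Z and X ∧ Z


Expression 1: X ∨ Z
Expression 2: X ∧ Z
Truth table (X Z | Expr1 Expr2):
  T T |   T     T
  T F |   T     F   ← differ
  F T |   T     F   ← differ
  F F |   F     F
Counterexample: X=T, Z=F gives Expr1 = T but Expr2 = F, so the expressions are NOT logically equivalent.

No


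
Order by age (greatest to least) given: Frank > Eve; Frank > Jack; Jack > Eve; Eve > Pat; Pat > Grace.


Constraints: Frank > Eve; Frank > Jack; Jack > Eve; Eve > Pat; Pat > Grace
Method: at each step, the next-highest is the one remaining person who never appears on the smaller side of a constraint between remaining people.
  Step 1: remaining {Pat, Eve, Jack, Grace, Frank}; on the smaller side: {Pat, Eve, Jack, Grace} → Frank is next (Frank > Eve; Frank > Jack).
  Step 2: remaining {Pat, Eve, Jack, Grace}; on the smaller side: {Pat, Eve, Grace} → Jack is next (Jack > Eve).
  Step 3: remaining {Pat, Eve, Grace}; on the smaller side: {Pat, Grace} → Eve is next (Eve > Pat).
  Step 4: remaining {Pat, Grace}; on the smaller side: {Grace} → Pat is next (Pat > Grace).
  Step 5: only Grace remains → lowest.
Final ranking (highest to lowest):

Frank > Jack > Eve > Pat > Grace


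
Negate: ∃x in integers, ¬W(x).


Original: ∃x ¬W(x)
Rule: ¬∀→∃, ¬∃→∀, negate predicate.
Negation: ∀x W(x)

∀x W(x)


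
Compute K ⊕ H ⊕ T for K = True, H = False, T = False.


K = True, H = False, T = False
Step 1: K ⊕ H = True XOR False = True
Step 2: True ⊕ T = True XOR False = True
XOR is true when an odd number of operands are true.

True


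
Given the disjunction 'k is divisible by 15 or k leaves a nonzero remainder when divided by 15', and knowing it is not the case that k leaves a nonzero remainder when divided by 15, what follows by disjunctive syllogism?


Disjunctive syllogism: P ∨ Q, ¬P ⊢ Q
Disjunction: k is divisible by 15 ∨ k leaves a nonzero remainder when divided by 15
We know it is not the case that k leaves a nonzero remainder when divided by 15.
By disjunctive syllogism, the other disjunct must be true.

k is divisible by 15


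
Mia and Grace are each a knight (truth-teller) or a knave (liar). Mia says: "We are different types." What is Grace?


Mia says: "We are different types."
Case 1: Mia is a Knight (truth-teller)
  Statement is true → they ARE different → Grace is a Knave
Case 2: Mia is a Knave (liar)
  Statement is false → they are NOT different → Grace is a Knave
In both cases, Grace is a Knave.

Knave


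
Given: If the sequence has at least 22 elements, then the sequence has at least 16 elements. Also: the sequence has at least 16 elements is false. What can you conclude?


Modus tollens: P → Q, ¬Q ⊢ ¬P
P: the sequence has at least 22 elements
Q: the sequence has at least 16 elements
We have P → Q and Q is false.
By modus tollens, P must be false.

It is not the case that the sequence has at least 22 elements


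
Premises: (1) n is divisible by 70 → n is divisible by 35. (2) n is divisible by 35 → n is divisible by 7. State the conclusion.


Hypothetical syllogism: P → Q, Q → R ⊢ P → R
Premise 1: n is divisible by 70 → n is divisible by 35
Premise 2: n is divisible by 35 → n is divisible by 7
Chain the implications: the middle term (n is divisible by 35) links the two.
Conclusion: If n is divisible by 70, then n is divisible by 7.

If n is divisible by 70, then n is divisible by 7.


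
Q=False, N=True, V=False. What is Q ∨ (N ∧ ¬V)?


Q = False, N = True, V = False
Expression: Q ∨ (N ∧ ¬V)
Step 1: ¬V = NOT False = True
Step 2: N ∧ ¬V = True AND True = True
Step 3: Q ∨ (True) = False OR True = True

True


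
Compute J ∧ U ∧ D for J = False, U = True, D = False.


J = False, U = True, D = False
Step 1: J ∧ U = False AND True = False
Step 2: (False) ∧ D = (False) AND False = False
AND is true only when ALL operands are true.

False


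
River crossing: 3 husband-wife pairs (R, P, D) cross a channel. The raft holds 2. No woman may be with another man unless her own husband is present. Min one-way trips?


Label couples R, P, D (H = husband, W = wife).
Counting alone: 6 people, the raft carries 2 and someone must bring it back, so each round trip nets at most +1 on the far side until the last crossing → at least 9 trips. The jealousy constraint makes 9 impossible; the shortest valid schedule has 11:
1. WR+WP →  (far: WR,WP; near: HR,HP,HD,WD)
2. WR ←       (far: WP; near: HR,HP,HD,WR,WD)
3. WR+WD →  (far: WR,WP,WD; near: HR,HP,HD)
4. WR ←       (far: WP,WD; near: HR,HP,HD,WR)
5. HP+HD →  (far: HP,WP,HD,WD; near: HR,WR)
6. HP+WP ←  (far: HD,WD; near: HR,WR,HP,WP)
7. HR+HP →  (far: HR,HP,HD,WD; near: WR,WP)
8. WD ←       (far: HR,HP,HD; near: WR,WP,WD)
9. WR+WP →  (far: HR,WR,HP,WP,HD; near: WD)
10. HD ←      (far: HR,WR,HP,WP; near: HD,WD)
11. HD+WD → (far: all six; near: empty)
In every state each wife is either with her husband or with no other man.
Minimum trips = 11

11


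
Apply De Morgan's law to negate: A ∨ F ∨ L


De Morgan's law: ¬(P ∨ Q ∨ R) ≡ ¬P ∧ ¬Q ∧ ¬R
¬(A ∨ F ∨ L) = ¬A ∧ ¬F ∧ ¬L

¬A ∧ ¬F ∧ ¬L


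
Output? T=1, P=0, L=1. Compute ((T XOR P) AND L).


T XOR P = 1^0 = 1
1 AND 1 = 1

1


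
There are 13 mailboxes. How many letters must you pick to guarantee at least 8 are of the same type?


Pigeonhole: to guarantee k in one of n categories, need (k-1)×n + 1.
k = 8, n = 13
Minimum = (8-1) × 13 + 1 = 7 × 13 + 1

92


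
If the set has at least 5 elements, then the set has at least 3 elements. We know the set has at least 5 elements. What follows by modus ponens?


Modus ponens: P → Q, P ⊢ Q
P: the set has at least 5 elements
Q: the set has at least 3 elements
We have P → Q and P is true.
By modus ponens, Q must be true.

The set has at least 3 elements


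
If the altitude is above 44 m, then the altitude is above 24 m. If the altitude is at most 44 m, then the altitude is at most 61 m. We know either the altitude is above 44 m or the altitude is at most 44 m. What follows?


Constructive dilemma: (P → Q) ∧ (R → S), P ∨ R ⊢ Q ∨ S
Premise 1: the altitude is above 44 m → the altitude is above 24 m
Premise 2: the altitude is at most 44 m → the altitude is at most 61 m
Premise 3: the altitude is above 44 m ∨ the altitude is at most 44 m
Case 1: Assuming the altitude is above 44 m, then by Premise 1, the altitude is above 24 m.
Case 2: Assuming the altitude is at most 44 m, then by Premise 2, the altitude is at most 61 m.
Since one of the altitude is above 44 m or the altitude is at most 44 m must hold, we get the altitude is above 24 m or the altitude is at most 61 m.

The altitude is above 24 m or the altitude is at most 61 m.


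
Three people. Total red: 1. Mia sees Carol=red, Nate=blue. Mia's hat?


Total red = 1, seen red = 1
Own red = 1 - 1 = 0
Mia's hat is blue.

blue


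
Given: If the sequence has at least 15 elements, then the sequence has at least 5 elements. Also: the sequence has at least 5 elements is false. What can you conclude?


Modus tollens: P → Q, ¬Q ⊢ ¬P
P: the sequence has at least 15 elements
Q: the sequence has at least 5 elements
We have P → Q and Q is false.
By modus tollens, P must be false.

It is not the case that the sequence has at least 15 elements


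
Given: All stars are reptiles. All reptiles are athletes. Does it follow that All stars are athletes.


Premise 1: All stars are reptiles.
Premise 2: All reptiles are athletes.
Conclusion: All stars are athletes.
Barbara syllogism (AAA-1): All A are B, All B are C → All A are C.
Middle term (reptiles) distributed in premise 2.

Valid


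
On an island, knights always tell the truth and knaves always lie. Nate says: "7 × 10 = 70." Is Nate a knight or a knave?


Statement: "7 × 10 = 70."
Actual: 7 × 10 = 70
Claimed: 70
Statement is TRUE → Nate tells the truth → Knight

Knight


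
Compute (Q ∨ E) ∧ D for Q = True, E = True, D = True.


Q = True, E = True, D = True
Step 1: Q ∨ E = True OR True = True
Step 2: True ∧ D = True AND True = True
OR is true when at least one operand is true; AND requires both.

True


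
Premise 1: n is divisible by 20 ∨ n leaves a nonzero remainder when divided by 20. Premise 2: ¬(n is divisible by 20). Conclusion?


Disjunctive syllogism: P ∨ Q, ¬P ⊢ Q
Disjunction: n is divisible by 20 ∨ n leaves a nonzero remainder when divided by 20
We know it is not the case that n is divisible by 20.
By disjunctive syllogism, the other disjunct must be true.

n leaves a nonzero remainder when divided by 20


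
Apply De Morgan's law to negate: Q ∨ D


De Morgan's law: ¬(P ∨ Q) ≡ ¬P ∧ ¬Q
¬(Q ∨ D) = ¬Q ∧ ¬D

¬Q ∧ ¬D


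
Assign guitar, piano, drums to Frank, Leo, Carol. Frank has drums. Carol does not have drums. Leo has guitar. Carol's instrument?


From clues:
  Frank → drums
  Leo → guitar
By elimination, Carol gets the remaining.

piano


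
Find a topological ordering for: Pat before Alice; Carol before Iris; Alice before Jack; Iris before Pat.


Constraints: Pat before Alice; Carol before Iris; Alice before Jack; Iris before Pat
Method: repeatedly schedule the remaining task that has no remaining task required before it.
  Step 1: remaining {Jack, Iris, Alice, Carol, Pat}; every task except Carol still has a predecessor pending → schedule Carol.
  Step 2: remaining {Jack, Iris, Alice, Pat}; every task except Iris still has a predecessor pending → schedule Iris.
  Step 3: remaining {Jack, Alice, Pat}; every task except Pat still has a predecessor pending → schedule Pat.
  Step 4: remaining {Jack, Alice}; every task except Alice still has a predecessor pending → schedule Alice.
  Step 5: only Jack remains → schedule Jack.
Resulting order:

Carol → Iris → Pat → Alice → Jack


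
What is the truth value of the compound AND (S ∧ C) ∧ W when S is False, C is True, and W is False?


S = False, C = True, W = False
Step 1: S ∧ C = False AND True = False
Step 2: False ∧ W = False AND False = False
AND is true only when ALL operands are true.

False


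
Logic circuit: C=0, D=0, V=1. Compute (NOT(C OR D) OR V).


C OR D = 0
NOT(0) = 1
1 OR 1 = 1

1


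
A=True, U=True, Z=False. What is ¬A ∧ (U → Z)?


A = True, U = True, Z = False
Expression: ¬A ∧ (U → Z)
Step 1: ¬A = NOT True = False
Step 2: U → Z = True → False (false only if U=True, Z=False) = False
Step 3: (False) ∧ (False) = False AND False = False

False


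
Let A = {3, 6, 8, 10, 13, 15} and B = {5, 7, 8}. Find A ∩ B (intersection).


A = {3, 6, 8, 10, 13, 15}
B = {5, 7, 8}
Operation: intersection
Elements in both: 8

{8}


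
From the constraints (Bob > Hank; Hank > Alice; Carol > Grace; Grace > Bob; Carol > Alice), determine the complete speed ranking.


Constraints: Bob > Hank; Hank > Alice; Carol > Grace; Grace > Bob; Carol > Alice
Method: at each step, the next-highest is the one remaining person who never appears on the smaller side of a constraint between remaining people.
  Step 1: remaining {Carol, Grace, Bob, Hank, Alice}; on the smaller side: {Grace, Bob, Hank, Alice} → Carol is next (Carol > Grace; Carol > Alice).
  Step 2: remaining {Grace, Bob, Hank, Alice}; on the smaller side: {Bob, Hank, Alice} → Grace is next (Grace > Bob).
  Step 3: remaining {Bob, Hank, Alice}; on the smaller side: {Hank, Alice} → Bob is next (Bob > Hank).
  Step 4: remaining {Hank, Alice}; on the smaller side: {Alice} → Hank is next (Hank > Alice).
  Step 5: only Alice remains → lowest.
Final ranking (highest to lowest):

Carol > Grace > Bob > Hank > Alice


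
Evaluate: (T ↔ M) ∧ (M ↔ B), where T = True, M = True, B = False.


T = True, M = True, B = False
Step 1: T ↔ M is true when T and M have the same value. Result: True
Step 2: M ↔ B is true when M and B have the same value. Result: False
Step 3: True ∧ False = False

False


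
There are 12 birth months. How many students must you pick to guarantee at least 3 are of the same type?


Pigeonhole: to guarantee k in one of n categories, need (k-1)×n + 1.
k = 3, n = 12
Minimum = (3-1) × 12 + 1 = 2 × 12 + 1

25


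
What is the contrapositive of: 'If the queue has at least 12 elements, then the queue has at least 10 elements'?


Original: If the queue has at least 12 elements, then the queue has at least 10 elements
Contrapositive: If ¬Q, then ¬P
Negate Q: not (the queue has at least 10 elements)
Negate P: not (the queue has at least 12 elements)

If not (the queue has at least 10 elements), then not (the queue has at least 12 elements).


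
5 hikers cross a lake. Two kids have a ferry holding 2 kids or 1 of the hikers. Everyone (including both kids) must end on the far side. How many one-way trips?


Per crossing of one of the hikers: kids→, one←, one of the hikers→, one← = 4 trips
5 × 4 = 20, + 1 final kids→ = 21
Minimum trips = 21

21


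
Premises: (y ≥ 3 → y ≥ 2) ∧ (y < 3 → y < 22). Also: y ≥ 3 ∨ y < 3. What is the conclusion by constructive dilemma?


Constructive dilemma: (P → Q) ∧ (R → S), P ∨ R ⊢ Q ∨ S
Premise 1: y ≥ 3 → y ≥ 2
Premise 2: y < 3 → y < 22
Premise 3: y ≥ 3 ∨ y < 3
Case 1: Assuming y ≥ 3, then by Premise 1, y ≥ 2.
Case 2: Assuming y < 3, then by Premise 2, y < 22.
Since one of y ≥ 3 or y < 3 must hold, we get y ≥ 2 or y < 22.

y ≥ 2 or y < 22.


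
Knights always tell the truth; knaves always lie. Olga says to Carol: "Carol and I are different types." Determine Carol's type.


Olga says: "Carol and I are different types."
Case 1: Olga is a Knight (truth-teller)
  Statement is true → they ARE different → Carol is a Knave
Case 2: Olga is a Knave (liar)
  Statement is false → they are NOT different → Carol is a Knave
In both cases, Carol is a Knave.

Knave


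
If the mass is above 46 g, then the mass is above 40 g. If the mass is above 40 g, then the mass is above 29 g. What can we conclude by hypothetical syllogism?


Hypothetical syllogism: P → Q, Q → R ⊢ P → R
Premise 1: the mass is above 46 g → the mass is above 40 g
Premise 2: the mass is above 40 g → the mass is above 29 g
Chain the implications: the middle term (the mass is above 40 g) links the two.
Conclusion: If the mass is above 46 g, then the mass is above 29 g.

If the mass is above 46 g, then the mass is above 29 g.


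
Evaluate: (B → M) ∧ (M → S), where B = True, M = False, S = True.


B = True, M = False, S = True
Step 1: B → M is false only when B=True and M=False. Result: False
Step 2: M → S is false only when M=True and S=False. Result: True
Step 3: False ∧ True = False

False


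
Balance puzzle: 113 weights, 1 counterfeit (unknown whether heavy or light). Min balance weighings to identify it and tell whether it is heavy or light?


Let n = 113. 226 possibilities (n weights × lighter/heavier); each weighing has 3 outcomes.
Bound for k weighings: say the first weighing puts j weights on each pan. If it tips, the 2j weighed weights remain suspects (each with a known direction) and k-1 weighings give 3^(k-1) outcomes; 3^(k-1) is odd, so 2j ≤ 3^(k-1) - 1. If it balances, the n - 2j unweighed weights remain with direction unknown: 2(n - 2j) ≤ 3^(k-1) - 1 by the same parity argument. Adding, n ≤ (3^(k-1) - 1) + (3^(k-1) - 1)/2 = (3^k - 3)/2, and the classical three-group strategy achieves this (3 weights in 2 weighings, 12 in 3, 39 in 4, 120 in 5).
So we need the smallest k with (3^k - 3)/2 ≥ 113.
k = 4: (3^4 - 3)/2 = 39 < 113 ✗
k = 5: (3^5 - 3)/2 = 120 ≥ 113 ✓

5


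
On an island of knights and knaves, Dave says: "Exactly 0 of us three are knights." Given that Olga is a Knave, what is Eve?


Dave claims exactly 0 knights among Dave, Olga, Eve.
Given: Olga is a Knave.

Case 1: Dave is a Knight (tells truth)
  Then exactly 0 of the three are knights.
  Counting Dave, Olga: 1 knight(s) so far. Need -1 more → impossible.
Case 2: Dave is a Knave (lies)
  Then the count is NOT 0.
  If Eve = Knave, count = 0 = 0 → claim would be true, contradicts lie.
  If Eve = Knight, count = 1 ≠ 0 → lie confirmed ✓

Eve is a Knight.

Knight


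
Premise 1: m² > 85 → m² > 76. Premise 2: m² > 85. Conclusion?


Modus ponens: P → Q, P ⊢ Q
P: m² > 85
Q: m² > 76
We have P → Q and P is true.
By modus ponens, Q must be true.

m² > 76


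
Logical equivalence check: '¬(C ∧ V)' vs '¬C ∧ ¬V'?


Expression 1: ¬(C ∧ V)
Expression 2: ¬C ∧ ¬V
Truth table (C V | Expr1 Expr2):
  T T |   F     F
  T F |   T     F   ← differ
  F T |   T     F   ← differ
  F F |   T     T
Counterexample: C=T, V=F gives Expr1 = T but Expr2 = F, so the expressions are NOT logically equivalent.

No


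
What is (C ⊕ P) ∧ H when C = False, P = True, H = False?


C = False, P = True, H = False
Step 1: C ⊕ P = False XOR True = True
Step 2: True ∧ H = True AND False = False
XOR true when exactly one of C,P is true; then AND with H.

False


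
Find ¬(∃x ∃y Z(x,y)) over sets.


Original: ∃x ∃y Z(x,y)
Rule: ¬∀→∃, ¬∃→∀, negate predicate.
Negation: ∀x ∀y ¬Z(x,y)

∀x ∀y ¬Z(x,y)


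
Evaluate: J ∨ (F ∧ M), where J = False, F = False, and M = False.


J = False, F = False, M = False
Step 1: F ∧ M = False AND False = False
Step 2: J ∨ False = False OR False = False
AND evaluated first (higher precedence); then OR applied.

False


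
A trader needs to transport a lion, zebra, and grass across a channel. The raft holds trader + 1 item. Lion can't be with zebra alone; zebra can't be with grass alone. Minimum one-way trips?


1. trader+zebra → 2. trader ← 3. trader+lion → 4. trader+zebra ← 5. trader+grass → 6. trader ← 7. trader+zebra →
Minimum trips = 7

7


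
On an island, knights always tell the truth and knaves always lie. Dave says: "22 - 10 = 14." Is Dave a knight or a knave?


Statement: "22 - 10 = 14."
Actual: 22 - 10 = 12
Claimed: 14
Statement is FALSE → Dave lies → Knave

Knave


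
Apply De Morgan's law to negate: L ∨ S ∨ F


De Morgan's law: ¬(P ∨ Q ∨ R) ≡ ¬P ∧ ¬Q ∧ ¬R
¬(L ∨ S ∨ F) = ¬L ∧ ¬S ∧ ¬F

¬L ∧ ¬S ∧ ¬F


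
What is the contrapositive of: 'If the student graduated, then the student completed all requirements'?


Original: If the student graduated, then the student completed all requirements
Contrapositive: If ¬Q, then ¬P
Negate Q: not (the student completed all requirements)
Negate P: not (the student graduated)

If not (the student completed all requirements), then not (the student graduated).


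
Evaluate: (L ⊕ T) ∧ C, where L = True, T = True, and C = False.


L = True, T = True, C = False
Step 1: L ⊕ T = True XOR True = False
Step 2: False ∧ C = False AND False = False
XOR true when exactly one of L,T is true; then AND with C.

False


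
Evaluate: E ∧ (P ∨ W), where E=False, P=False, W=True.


E = False, P = False, W = True
Expression: E ∧ (P ∨ W)
Step 1: P ∨ W = False OR True = True
Step 2: E ∧ (True) = False AND True = False

False


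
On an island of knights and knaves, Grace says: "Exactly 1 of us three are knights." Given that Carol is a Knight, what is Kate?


Grace claims exactly 1 knights among Grace, Carol, Kate.
Given: Carol is a Knight.

Case 1: Grace is a Knight (tells truth)
  Then exactly 1 of the three are knights.
  Counting Grace, Carol: 2 knight(s) so far. Need -1 more → impossible.
Case 2: Grace is a Knave (lies)
  Then the count is NOT 1.
  If Kate = Knave, count = 1 = 1 → claim would be true, contradicts lie.
  If Kate = Knight, count = 2 ≠ 1 → lie confirmed ✓

Kate is a Knight.

Knight


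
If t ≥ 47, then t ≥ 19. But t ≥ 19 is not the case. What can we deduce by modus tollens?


Modus tollens: P → Q, ¬Q ⊢ ¬P
P: t ≥ 47
Q: t ≥ 19
We have P → Q and Q is false.
By modus tollens, P must be false.

It is not the case that t ≥ 47


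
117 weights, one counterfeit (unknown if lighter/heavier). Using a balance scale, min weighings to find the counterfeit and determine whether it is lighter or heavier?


Let n = 117. 234 possibilities (n weights × lighter/heavier); each weighing has 3 outcomes.
Bound for k weighings: say the first weighing puts j weights on each pan. If it tips, the 2j weighed weights remain suspects (each with a known direction) and k-1 weighings give 3^(k-1) outcomes; 3^(k-1) is odd, so 2j ≤ 3^(k-1) - 1. If it balances, the n - 2j unweighed weights remain with direction unknown: 2(n - 2j) ≤ 3^(k-1) - 1 by the same parity argument. Adding, n ≤ (3^(k-1) - 1) + (3^(k-1) - 1)/2 = (3^k - 3)/2, and the classical three-group strategy achieves this (3 weights in 2 weighings, 12 in 3, 39 in 4, 120 in 5).
So we need the smallest k with (3^k - 3)/2 ≥ 117.
k = 4: (3^4 - 3)/2 = 39 < 117 ✗
k = 5: (3^5 - 3)/2 = 120 ≥ 117 ✓

5


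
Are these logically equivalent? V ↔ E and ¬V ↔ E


Expression 1: V ↔ E
Expression 2: ¬V ↔ E
Truth table (V E | Expr1 Expr2):
  T T |   T     F   ← differ
  T F |   F     T   ← differ
  F T |   F     T   ← differ
  F F |   T     F   ← differ
Counterexample: V=T, E=T gives Expr1 = T but Expr2 = F, so the expressions are NOT logically equivalent.

No


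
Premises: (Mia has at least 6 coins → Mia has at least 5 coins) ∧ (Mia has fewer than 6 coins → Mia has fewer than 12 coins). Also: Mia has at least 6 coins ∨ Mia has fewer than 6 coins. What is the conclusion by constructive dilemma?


Constructive dilemma: (P → Q) ∧ (R → S), P ∨ R ⊢ Q ∨ S
Premise 1: Mia has at least 6 coins → Mia has at least 5 coins
Premise 2: Mia has fewer than 6 coins → Mia has fewer than 12 coins
Premise 3: Mia has at least 6 coins ∨ Mia has fewer than 6 coins
Case 1: Assuming Mia has at least 6 coins, then by Premise 1, Mia has at least 5 coins.
Case 2: Assuming Mia has fewer than 6 coins, then by Premise 2, Mia has fewer than 12 coins.
Since one of Mia has at least 6 coins or Mia has fewer than 6 coins must hold, we get Mia has at least 5 coins or Mia has fewer than 12 coins.

Mia has at least 5 coins or Mia has fewer than 12 coins.


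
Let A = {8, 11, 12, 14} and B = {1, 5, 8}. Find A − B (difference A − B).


A = {8, 11, 12, 14}
B = {1, 5, 8}
Operation: difference A − B
In A but not B: 11, 12, 14

{11, 12, 14}


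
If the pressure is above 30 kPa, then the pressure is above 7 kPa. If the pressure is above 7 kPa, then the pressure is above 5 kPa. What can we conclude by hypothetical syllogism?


Hypothetical syllogism: P → Q, Q → R ⊢ P → R
Premise 1: the pressure is above 30 kPa → the pressure is above 7 kPa
Premise 2: the pressure is above 7 kPa → the pressure is above 5 kPa
Chain the implications: the middle term (the pressure is above 7 kPa) links the two.
Conclusion: If the pressure is above 30 kPa, then the pressure is above 5 kPa.

If the pressure is above 30 kPa, then the pressure is above 5 kPa.


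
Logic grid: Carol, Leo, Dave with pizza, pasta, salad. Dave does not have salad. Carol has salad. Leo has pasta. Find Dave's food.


From clues:
  Carol → salad
  Leo → pasta
By elimination, Dave gets the remaining.

pizza


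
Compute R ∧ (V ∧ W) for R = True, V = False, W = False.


R = True, V = False, W = False
Step 1: V ∧ W = False AND False = False
Step 2: R ∧ False = True AND False = False
AND is true only when ALL operands are true.

False


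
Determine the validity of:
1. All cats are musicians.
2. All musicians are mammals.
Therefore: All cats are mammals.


Premise 1: All cats are musicians.
Premise 2: All musicians are mammals.
Conclusion: All cats are mammals.
Barbara syllogism (AAA-1): All A are B, All B are C → All A are C.
Middle term (musicians) distributed in premise 2.

Valid


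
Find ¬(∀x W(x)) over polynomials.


Original: ∀x W(x)
Rule: ¬∀→∃, ¬∃→∀, negate predicate.
Negation: ∃x ¬W(x)

∃x ¬W(x)


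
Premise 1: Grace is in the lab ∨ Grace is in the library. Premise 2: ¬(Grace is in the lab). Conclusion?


Disjunctive syllogism: P ∨ Q, ¬P ⊢ Q
Disjunction: Grace is in the lab ∨ Grace is in the library
We know it is not the case that Grace is in the lab.
By disjunctive syllogism, the other disjunct must be true.

Grace is in the library


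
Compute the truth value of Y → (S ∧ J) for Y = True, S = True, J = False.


Y = True, S = True, J = False
Step 1: S ∧ J = True AND False = False
Step 2: Y → (False): false only when Y=True and consequent=False.
Result: False

False


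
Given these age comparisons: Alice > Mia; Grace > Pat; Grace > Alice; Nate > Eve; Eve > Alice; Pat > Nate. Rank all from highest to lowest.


Constraints: Alice > Mia; Grace > Pat; Grace > Alice; Nate > Eve; Eve > Alice; Pat > Nate
Method: at each step, the next-highest is the one remaining person who never appears on the smaller side of a constraint between remaining people.
  Step 1: remaining {Mia, Alice, Nate, Grace, Pat, Eve}; on the smaller side: {Mia, Alice, Nate, Pat, Eve} → Grace is next (Grace > Pat; Grace > Alice).
  Step 2: remaining {Mia, Alice, Nate, Pat, Eve}; on the smaller side: {Mia, Alice, Nate, Eve} → Pat is next (Pat > Nate).
  Step 3: remaining {Mia, Alice, Nate, Eve}; on the smaller side: {Mia, Alice, Eve} → Nate is next (Nate > Eve).
  Step 4: remaining {Mia, Alice, Eve}; on the smaller side: {Mia, Alice} → Eve is next (Eve > Alice).
  Step 5: remaining {Mia, Alice}; on the smaller side: {Mia} → Alice is next (Alice > Mia).
  Step 6: only Mia remains → lowest.
Final ranking (highest to lowest):

Grace > Pat > Nate > Eve > Alice > Mia


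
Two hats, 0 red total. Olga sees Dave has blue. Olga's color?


Total red = 0, Dave = blue
Red accounted for: 0
Remaining for Olga: 0
Olga's hat is blue.

blue


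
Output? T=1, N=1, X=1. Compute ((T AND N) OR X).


T AND N = 1&1 = 1
1 OR 1 = 1

1
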